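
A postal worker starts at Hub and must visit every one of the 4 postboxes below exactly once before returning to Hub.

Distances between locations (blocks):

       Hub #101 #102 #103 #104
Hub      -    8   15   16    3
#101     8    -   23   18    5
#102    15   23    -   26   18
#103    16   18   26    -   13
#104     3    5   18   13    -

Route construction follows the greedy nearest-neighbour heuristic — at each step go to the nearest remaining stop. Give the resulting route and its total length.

From Hub: distances to unvisited — #104=3, #101=8, #102=15, #103=16. Nearest is #104 (3).
From #104: distances to unvisited — #101=5, #103=13, #102=18. Nearest is #101 (5).
From #101: distances to unvisited — #103=18, #102=23. Nearest is #103 (18).
From #103: distances to unvisited — #102=26. Nearest is #102 (26).
Return #102→Hub: 15.
Total = 3 + 5 + 18 + 26 + 15 = 67.

Total distance 67 blocks via the nearest-neighbour route Hub → #104 → #101 → #103 → #102 → Hub.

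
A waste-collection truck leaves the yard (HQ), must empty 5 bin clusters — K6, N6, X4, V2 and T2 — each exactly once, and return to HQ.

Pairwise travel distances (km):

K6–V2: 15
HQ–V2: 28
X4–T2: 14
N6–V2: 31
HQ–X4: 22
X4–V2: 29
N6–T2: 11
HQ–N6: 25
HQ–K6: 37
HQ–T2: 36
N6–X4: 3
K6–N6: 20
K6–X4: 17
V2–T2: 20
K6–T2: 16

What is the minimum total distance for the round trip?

There are 60 distinct closed tours to check (reversals are equivalent).
HQ → K6 → N6 → X4 → V2 → T2 → HQ: 37+20+3+29+20+36 = 145
HQ → K6 → N6 → X4 → T2 → V2 → HQ: 37+20+3+14+20+28 = 122
HQ → K6 → N6 → V2 → X4 → T2 → HQ: 37+20+31+29+14+36 = 167
HQ → K6 → N6 → V2 → T2 → X4 → HQ: 37+20+31+20+14+22 = 144
HQ → K6 → N6 → T2 → X4 → V2 → HQ: 37+20+11+14+29+28 = 139
HQ → K6 → N6 → T2 → V2 → X4 → HQ: 37+20+11+20+29+22 = 139
HQ → K6 → X4 → N6 → V2 → T2 → HQ: 37+17+3+31+20+36 = 144
HQ → K6 → X4 → N6 → T2 → V2 → HQ: 37+17+3+11+20+28 = 116
HQ → K6 → X4 → V2 → N6 → T2 → HQ: 37+17+29+31+11+36 = 161
HQ → K6 → X4 → V2 → T2 → N6 → HQ: 37+17+29+20+11+25 = 139
HQ → K6 → X4 → T2 → N6 → V2 → HQ: 37+17+14+11+31+28 = 138
HQ → K6 → X4 → T2 → V2 → N6 → HQ: 37+17+14+20+31+25 = 144
HQ → K6 → V2 → N6 → X4 → T2 → HQ: 37+15+31+3+14+36 = 136
HQ → K6 → V2 → N6 → T2 → X4 → HQ: 37+15+31+11+14+22 = 130
… (46 more)
HQ → X4 → N6 → T2 → K6 → V2 → HQ: 22+3+11+16+15+28 = 95  ← best
The minimum is 95.
One optimal route: HQ → X4 → N6 → T2 → K6 → V2 → HQ (or its reverse).

Minimum total distance: 95 km.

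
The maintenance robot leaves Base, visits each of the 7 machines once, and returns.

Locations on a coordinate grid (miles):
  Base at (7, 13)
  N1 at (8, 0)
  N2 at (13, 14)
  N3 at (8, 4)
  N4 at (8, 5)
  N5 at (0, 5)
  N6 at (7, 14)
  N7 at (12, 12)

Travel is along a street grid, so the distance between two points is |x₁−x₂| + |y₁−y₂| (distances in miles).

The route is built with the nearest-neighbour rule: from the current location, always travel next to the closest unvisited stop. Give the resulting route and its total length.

54 miles along Base → N6 → N2 → N7 → N4 → N3 → N1 → N5 → Base.

Base → [N6:1 / N7:6 / N2:7 / N4:9 / N3:10 / N1:14 / N5:15] → N6 (1)
N6 → [N2:6 / N7:7 / N4:10 / N3:11 / N1:15 / N5:16] → N2 (6)
N2 → [N7:3 / N4:14 / N3:15 / N1:19 / N5:22] → N7 (3)
N7 → [N4:11 / N3:12 / N1:16 / N5:19] → N4 (11)
N4 → [N3:1 / N1:5 / N5:8] → N3 (1)
N3 → [N1:4 / N5:9] → N1 (4)
N1 → [N5:13] → N5 (13)
Return N5→Base: 15.
Total = 1 + 6 + 3 + 11 + 1 + 4 + 13 + 15 = 54.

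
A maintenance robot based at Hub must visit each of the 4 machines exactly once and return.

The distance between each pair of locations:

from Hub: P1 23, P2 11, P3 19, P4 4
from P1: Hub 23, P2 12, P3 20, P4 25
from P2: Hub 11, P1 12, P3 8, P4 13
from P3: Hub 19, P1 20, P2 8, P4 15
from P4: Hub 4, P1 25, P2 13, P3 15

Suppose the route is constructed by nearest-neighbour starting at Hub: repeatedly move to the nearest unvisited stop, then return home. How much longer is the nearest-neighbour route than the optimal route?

6 longer than the optimal tour.

Hub: P4=4, P2=11, P3=19, P1=23 ⇒ P4
P4: P2=13, P3=15, P1=25 ⇒ P2
P2: P3=8, P1=12 ⇒ P3
P3: P1=20 ⇒ P1
NN route Hub → P4 → P2 → P3 → P1 → Hub costs 68.
Optimal: Hub → P1 → P2 → P3 → P4 → Hub costs 62 (by enumerating all 12 distinct tours).
Excess = 68 − 62 = 6.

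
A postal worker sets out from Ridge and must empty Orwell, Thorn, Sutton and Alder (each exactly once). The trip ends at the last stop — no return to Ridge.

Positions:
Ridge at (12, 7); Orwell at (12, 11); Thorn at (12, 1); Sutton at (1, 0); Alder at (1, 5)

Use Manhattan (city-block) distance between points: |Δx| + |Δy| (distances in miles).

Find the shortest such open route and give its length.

Minimum one-way distance = 31 miles.

There are 4! = 24 possible orderings.
Ridge - Orwell - Thorn - Sutton - Alder: 4+10+12+5 = 31
Ridge - Orwell - Thorn - Alder - Sutton: 4+10+15+5 = 34
Ridge - Orwell - Sutton - Thorn - Alder: 4+22+12+15 = 53
Ridge - Orwell - Sutton - Alder - Thorn: 4+22+5+15 = 46
Ridge - Orwell - Alder - Thorn - Sutton: 4+17+15+12 = 48
Ridge - Orwell - Alder - Sutton - Thorn: 4+17+5+12 = 38
Ridge - Thorn - Orwell - Sutton - Alder: 6+10+22+5 = 43
Ridge - Thorn - Orwell - Alder - Sutton: 6+10+17+5 = 38
Ridge - Thorn - Sutton - Orwell - Alder: 6+12+22+17 = 57
Ridge - Thorn - Sutton - Alder - Orwell: 6+12+5+17 = 40
Ridge - Thorn - Alder - Orwell - Sutton: 6+15+17+22 = 60
Ridge - Thorn - Alder - Sutton - Orwell: 6+15+5+22 = 48
Ridge - Sutton - Orwell - Thorn - Alder: 18+22+10+15 = 65
Ridge - Sutton - Orwell - Alder - Thorn: 18+22+17+15 = 72
… (10 more)
The minimum is 31.
One shortest path: Ridge → Orwell → Thorn → Sutton → Alder.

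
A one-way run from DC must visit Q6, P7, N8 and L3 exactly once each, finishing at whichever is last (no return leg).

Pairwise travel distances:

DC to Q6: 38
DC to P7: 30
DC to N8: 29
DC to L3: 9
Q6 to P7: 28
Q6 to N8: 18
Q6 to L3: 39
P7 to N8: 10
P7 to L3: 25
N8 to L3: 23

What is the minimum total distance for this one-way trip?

Shortest open route: 62.

There are 4! = 24 possible orderings.
DC→Q6→P7→N8→L3: 38+28+10+23 = 99
DC→Q6→P7→L3→N8: 38+28+25+23 = 114
DC→Q6→N8→P7→L3: 38+18+10+25 = 91
DC→Q6→N8→L3→P7: 38+18+23+25 = 104
DC→Q6→L3→P7→N8: 38+39+25+10 = 112
DC→Q6→L3→N8→P7: 38+39+23+10 = 110
DC→P7→Q6→N8→L3: 30+28+18+23 = 99
DC→P7→Q6→L3→N8: 30+28+39+23 = 120
DC→P7→N8→Q6→L3: 30+10+18+39 = 97
DC→P7→N8→L3→Q6: 30+10+23+39 = 102
DC→P7→L3→Q6→N8: 30+25+39+18 = 112
DC→P7→L3→N8→Q6: 30+25+23+18 = 96
DC→N8→Q6→P7→L3: 29+18+28+25 = 100
DC→N8→Q6→L3→P7: 29+18+39+25 = 111
… (10 more)
DC→L3→P7→N8→Q6: 9+25+10+18 = 62  ← best
The minimum is 62.
One shortest path: DC → L3 → P7 → N8 → Q6.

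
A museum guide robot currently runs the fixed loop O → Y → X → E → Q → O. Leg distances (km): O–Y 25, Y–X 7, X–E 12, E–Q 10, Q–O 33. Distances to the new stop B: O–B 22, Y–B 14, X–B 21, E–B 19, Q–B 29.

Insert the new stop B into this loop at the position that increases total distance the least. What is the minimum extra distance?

Insertion cost between consecutive stops i–j is d(i,B) + d(B,j) − d(i,j):
  between O and Y: 22 + 14 − 25 = 11
  between Y and X: 14 + 21 − 7 = 28
  between X and E: 21 + 19 − 12 = 28
  between E and Q: 19 + 29 − 10 = 38
  between Q and O: 29 + 22 − 33 = 18
Cheapest insertion is between O and Y, adding 11.
New total = 87 + 11 = 98.

Minimum extra distance: 11 km, inserting B between O and Y.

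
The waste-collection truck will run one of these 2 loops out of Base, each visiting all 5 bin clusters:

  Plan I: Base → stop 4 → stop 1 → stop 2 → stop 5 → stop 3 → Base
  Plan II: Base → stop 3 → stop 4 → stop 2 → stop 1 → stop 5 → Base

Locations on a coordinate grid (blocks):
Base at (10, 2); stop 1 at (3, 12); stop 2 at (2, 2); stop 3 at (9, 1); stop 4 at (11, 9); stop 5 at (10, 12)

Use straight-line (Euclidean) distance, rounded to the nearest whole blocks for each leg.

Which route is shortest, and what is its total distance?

Shortest is Plan II, total 47 blocks.

Plan I: 7 + 9 + 10 + 13 + 11 + 1 = 51
Plan II: 1 + 8 + 11 + 10 + 7 + 10 = 47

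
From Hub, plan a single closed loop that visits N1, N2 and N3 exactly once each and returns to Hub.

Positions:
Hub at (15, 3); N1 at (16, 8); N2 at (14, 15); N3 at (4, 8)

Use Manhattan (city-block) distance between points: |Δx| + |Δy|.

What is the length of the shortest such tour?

With 3 stops there are 3!/2 = 3 distinct round trips (a route and its reverse cost the same).
Hub-N1-N2-N3-Hub: 6+9+17+16 = 48
Hub-N1-N3-N2-Hub: 6+12+17+13 = 48
Hub-N2-N1-N3-Hub: 13+9+12+16 = 50
The minimum is 48.
One optimal route: Hub → N1 → N2 → N3 → Hub (or its reverse).

Shortest round trip = 48.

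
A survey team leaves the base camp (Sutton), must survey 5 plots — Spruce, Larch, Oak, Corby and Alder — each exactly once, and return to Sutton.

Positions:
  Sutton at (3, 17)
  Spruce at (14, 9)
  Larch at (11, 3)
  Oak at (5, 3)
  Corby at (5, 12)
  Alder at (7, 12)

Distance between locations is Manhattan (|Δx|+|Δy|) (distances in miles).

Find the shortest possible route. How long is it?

With 5 stops there are 5!/2 = 60 distinct round trips (a route and its reverse cost the same).
Sutton - Spruce - Larch - Oak - Corby - Alder - Sutton: 19+9+6+9+2+9 = 54
Sutton - Spruce - Larch - Oak - Alder - Corby - Sutton: 19+9+6+11+2+7 = 54
Sutton - Spruce - Larch - Corby - Oak - Alder - Sutton: 19+9+15+9+11+9 = 72
Sutton - Spruce - Larch - Corby - Alder - Oak - Sutton: 19+9+15+2+11+16 = 72
Sutton - Spruce - Larch - Alder - Oak - Corby - Sutton: 19+9+13+11+9+7 = 68
Sutton - Spruce - Larch - Alder - Corby - Oak - Sutton: 19+9+13+2+9+16 = 68
Sutton - Spruce - Oak - Larch - Corby - Alder - Sutton: 19+15+6+15+2+9 = 66
Sutton - Spruce - Oak - Larch - Alder - Corby - Sutton: 19+15+6+13+2+7 = 62
Sutton - Spruce - Oak - Corby - Larch - Alder - Sutton: 19+15+9+15+13+9 = 80
Sutton - Spruce - Oak - Corby - Alder - Larch - Sutton: 19+15+9+2+13+22 = 80
Sutton - Spruce - Oak - Alder - Larch - Corby - Sutton: 19+15+11+13+15+7 = 80
Sutton - Spruce - Oak - Alder - Corby - Larch - Sutton: 19+15+11+2+15+22 = 84
Sutton - Spruce - Corby - Larch - Oak - Alder - Sutton: 19+12+15+6+11+9 = 72
Sutton - Spruce - Corby - Larch - Alder - Oak - Sutton: 19+12+15+13+11+16 = 86
… (46 more)
Sutton - Oak - Larch - Spruce - Alder - Corby - Sutton: 16+6+9+10+2+7 = 50  ← best
The minimum is 50.
One optimal route: Sutton → Oak → Larch → Spruce → Alder → Corby → Sutton (or its reverse).

Shortest round trip = 50 miles.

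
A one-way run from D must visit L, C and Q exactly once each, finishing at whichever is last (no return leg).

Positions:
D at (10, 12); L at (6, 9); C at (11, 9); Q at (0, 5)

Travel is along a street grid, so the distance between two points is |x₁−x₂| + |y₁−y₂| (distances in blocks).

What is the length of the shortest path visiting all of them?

There are 3! = 6 possible orderings.
D→L→C→Q: 7+5+15 = 27
D→L→Q→C: 7+10+15 = 32
D→C→L→Q: 4+5+10 = 19
D→C→Q→L: 4+15+10 = 29
D→Q→L→C: 17+10+5 = 32
D→Q→C→L: 17+15+5 = 37
The minimum is 19.
One shortest path: D → C → L → Q.

Minimum one-way distance = 19 blocks.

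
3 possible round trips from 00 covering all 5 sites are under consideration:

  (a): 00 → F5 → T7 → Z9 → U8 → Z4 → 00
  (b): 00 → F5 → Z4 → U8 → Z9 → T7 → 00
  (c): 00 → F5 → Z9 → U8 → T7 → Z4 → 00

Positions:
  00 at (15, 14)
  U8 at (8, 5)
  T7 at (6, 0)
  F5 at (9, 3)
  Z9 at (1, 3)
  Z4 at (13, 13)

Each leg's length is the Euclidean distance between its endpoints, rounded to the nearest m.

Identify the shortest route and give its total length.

(a): 13 + 4 + 6 + 7 + 9 + 2 = 41
(b): 13 + 11 + 9 + 7 + 6 + 17 = 63
(c): 13 + 8 + 7 + 5 + 15 + 2 = 50

41 m — (a) is the shortest.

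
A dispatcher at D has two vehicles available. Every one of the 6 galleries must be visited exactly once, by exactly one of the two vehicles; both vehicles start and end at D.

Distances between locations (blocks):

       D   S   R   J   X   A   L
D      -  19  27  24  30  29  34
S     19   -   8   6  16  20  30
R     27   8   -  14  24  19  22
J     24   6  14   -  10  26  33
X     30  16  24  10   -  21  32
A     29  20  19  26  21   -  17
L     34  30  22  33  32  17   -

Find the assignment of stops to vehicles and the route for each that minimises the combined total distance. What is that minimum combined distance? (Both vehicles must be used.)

Try each way of splitting the stops between the two vehicles (each non-empty) and, for each split, find the best tour for each vehicle:
  {S} + {R, J, X, A, L}: 38 + 121 = 159
  {R} + {S, J, X, A, L}: 54 + 107 = 161
  {S, R} + {J, X, A, L}: 54 + 106 = 160
  {J} + {S, R, X, A, L}: 48 + 117 = 165
  {S, J} + {R, X, A, L}: 49 + 117 = 166
  {R, J} + {S, X, A, L}: 65 + 107 = 172
  … (31 splits in total)
Best: vehicle 1 D → S → D = 38; vehicle 2 D → R → L → A → X → J → D = 121; combined 159.

Minimum combined distance: 159 blocks.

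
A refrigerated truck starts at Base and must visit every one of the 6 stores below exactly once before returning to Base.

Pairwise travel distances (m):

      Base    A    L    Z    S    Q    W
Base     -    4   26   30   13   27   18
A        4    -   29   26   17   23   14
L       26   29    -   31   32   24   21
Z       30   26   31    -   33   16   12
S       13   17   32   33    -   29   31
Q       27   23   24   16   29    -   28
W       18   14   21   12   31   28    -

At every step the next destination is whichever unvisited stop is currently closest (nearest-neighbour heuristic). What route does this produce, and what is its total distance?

Total distance 115 m via the nearest-neighbour route Base → A → W → Z → Q → L → S → Base.

At Base the remaining stops are A 4, S 13, W 18, L 26, Q 27, Z 30; go to A.
At A the remaining stops are W 14, S 17, Q 23, Z 26, L 29; go to W.
At W the remaining stops are Z 12, L 21, Q 28, S 31; go to Z.
At Z the remaining stops are Q 16, L 31, S 33; go to Q.
At Q the remaining stops are L 24, S 29; go to L.
At L the remaining stops are S 32; go to S.
Return S→Base: 13.
Total = 4 + 14 + 12 + 16 + 24 + 32 + 13 = 115.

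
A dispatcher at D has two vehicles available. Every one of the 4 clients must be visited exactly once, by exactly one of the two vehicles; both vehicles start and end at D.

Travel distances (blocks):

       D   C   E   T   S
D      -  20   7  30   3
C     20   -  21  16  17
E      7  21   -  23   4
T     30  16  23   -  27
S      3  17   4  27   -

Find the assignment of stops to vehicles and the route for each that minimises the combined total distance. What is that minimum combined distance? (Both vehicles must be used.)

72 blocks — the smallest possible combined total.

Check every non-empty split of the stops between the two vehicles; for each half take its own optimal tour:
  {C} + {E, T, S}: 40 + 60 = 100
  {E} + {C, T, S}: 14 + 66 = 80
  {C, E} + {T, S}: 48 + 60 = 108
  {T} + {C, E, S}: 60 + 48 = 108
  {C, T} + {E, S}: 66 + 14 = 80
  {E, T} + {C, S}: 60 + 40 = 100
  … (7 splits in total)
  {C, E, T} + {S}: 66 + 6 = 72  ← best
Best: vehicle 1 D → C → T → E → D = 66; vehicle 2 D → S → D = 6; combined 72.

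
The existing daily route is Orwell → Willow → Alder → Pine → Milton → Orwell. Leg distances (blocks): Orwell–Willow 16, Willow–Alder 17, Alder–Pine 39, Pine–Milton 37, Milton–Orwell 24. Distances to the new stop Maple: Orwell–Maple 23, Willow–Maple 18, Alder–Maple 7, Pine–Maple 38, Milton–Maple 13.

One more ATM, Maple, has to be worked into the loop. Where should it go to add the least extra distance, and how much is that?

+6 blocks — insert Maple between Alder and Pine.

Insertion cost between consecutive stops i–j is d(i,Maple) + d(Maple,j) − d(i,j):
  between Orwell and Willow: 23 + 18 − 16 = 25
  between Willow and Alder: 18 + 7 − 17 = 8
  between Alder and Pine: 7 + 38 − 39 = 6
  between Pine and Milton: 38 + 13 − 37 = 14
  between Milton and Orwell: 13 + 23 − 24 = 12
Cheapest insertion is between Alder and Pine, adding 6.
New total = 133 + 6 = 139.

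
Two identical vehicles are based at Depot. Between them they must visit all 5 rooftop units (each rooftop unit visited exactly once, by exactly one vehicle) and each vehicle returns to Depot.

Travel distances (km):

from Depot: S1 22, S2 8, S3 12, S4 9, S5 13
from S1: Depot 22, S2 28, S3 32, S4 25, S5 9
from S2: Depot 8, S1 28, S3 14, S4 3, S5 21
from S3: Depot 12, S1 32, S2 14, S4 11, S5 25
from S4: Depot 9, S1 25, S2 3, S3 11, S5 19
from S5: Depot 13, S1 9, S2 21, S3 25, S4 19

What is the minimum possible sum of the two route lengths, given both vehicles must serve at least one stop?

Minimum combined distance: 78 km.

Try each way of splitting the stops between the two vehicles (each non-empty) and, for each split, find the best tour for each vehicle:
  {S1} + {S2, S3, S4, S5}: 44 + 60 = 104
  {S2} + {S1, S3, S4, S5}: 16 + 70 = 86
  {S1, S2} + {S3, S4, S5}: 58 + 55 = 113
  {S3} + {S1, S2, S4, S5}: 24 + 58 = 82
  {S1, S3} + {S2, S4, S5}: 66 + 43 = 109
  {S2, S3} + {S1, S4, S5}: 34 + 56 = 90
  … (15 splits in total)
  {S2, S3, S4} + {S1, S5}: 34 + 44 = 78  ← best
Best: vehicle 1 Depot → S2 → S4 → S3 → Depot = 34; vehicle 2 Depot → S1 → S5 → Depot = 44; combined 78.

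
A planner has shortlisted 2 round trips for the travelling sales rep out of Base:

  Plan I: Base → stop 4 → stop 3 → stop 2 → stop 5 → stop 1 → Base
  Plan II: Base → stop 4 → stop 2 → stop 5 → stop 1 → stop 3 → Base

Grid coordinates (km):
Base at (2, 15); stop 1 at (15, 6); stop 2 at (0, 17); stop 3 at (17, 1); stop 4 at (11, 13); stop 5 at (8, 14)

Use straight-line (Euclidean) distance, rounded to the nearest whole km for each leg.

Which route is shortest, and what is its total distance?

67 km — Plan II is the shortest.

Plan I: 9 + 13 + 23 + 9 + 11 + 16 = 81
Plan II: 9 + 12 + 9 + 11 + 5 + 21 = 67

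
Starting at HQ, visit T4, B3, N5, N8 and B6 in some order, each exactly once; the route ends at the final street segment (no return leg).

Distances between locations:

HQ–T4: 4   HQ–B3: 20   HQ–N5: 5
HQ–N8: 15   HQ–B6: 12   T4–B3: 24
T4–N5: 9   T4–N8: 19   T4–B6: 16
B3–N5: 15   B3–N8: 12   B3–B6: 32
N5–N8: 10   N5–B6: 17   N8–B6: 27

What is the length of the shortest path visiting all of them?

There are 5! = 120 possible orderings.
HQ→T4→B3→N5→N8→B6: 4+24+15+10+27 = 80
HQ→T4→B3→N5→B6→N8: 4+24+15+17+27 = 87
HQ→T4→B3→N8→N5→B6: 4+24+12+10+17 = 67
HQ→T4→B3→N8→B6→N5: 4+24+12+27+17 = 84
HQ→T4→B3→B6→N5→N8: 4+24+32+17+10 = 87
HQ→T4→B3→B6→N8→N5: 4+24+32+27+10 = 97
HQ→T4→N5→B3→N8→B6: 4+9+15+12+27 = 67
HQ→T4→N5→B3→B6→N8: 4+9+15+32+27 = 87
HQ→T4→N5→N8→B3→B6: 4+9+10+12+32 = 67
HQ→T4→N5→N8→B6→B3: 4+9+10+27+32 = 82
HQ→T4→N5→B6→B3→N8: 4+9+17+32+12 = 74
HQ→T4→N5→B6→N8→B3: 4+9+17+27+12 = 69
HQ→T4→N8→B3→N5→B6: 4+19+12+15+17 = 67
HQ→T4→N8→B3→B6→N5: 4+19+12+32+17 = 84
… (106 more)
HQ→T4→B6→N5→N8→B3: 4+16+17+10+12 = 59  ← best
The minimum is 59.
One shortest path: HQ → T4 → B6 → N5 → N8 → B3.

59 — the minimum one-way total.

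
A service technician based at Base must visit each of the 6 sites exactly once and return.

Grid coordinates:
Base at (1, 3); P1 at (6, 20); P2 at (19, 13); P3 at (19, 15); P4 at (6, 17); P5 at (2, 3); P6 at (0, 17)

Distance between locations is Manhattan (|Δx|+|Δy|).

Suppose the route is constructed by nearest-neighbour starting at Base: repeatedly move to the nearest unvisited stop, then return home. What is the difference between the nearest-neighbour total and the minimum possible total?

Excess over optimum: 2.

From Base: P5=1, P6=15, P4=19, P1=22, P2=28, P3=30 → choose P5 (1).
From P5: P6=16, P4=18, P1=21, P2=27, P3=29 → choose P6 (16).
From P6: P4=6, P1=9, P3=21, P2=23 → choose P4 (6).
From P4: P1=3, P3=15, P2=17 → choose P1 (3).
From P1: P3=18, P2=20 → choose P3 (18).
From P3: P2=2 → choose P2 (2).
NN route Base → P5 → P6 → P4 → P1 → P3 → P2 → Base costs 74.
Optimal: Base → P5 → P2 → P3 → P1 → P4 → P6 → Base costs 72 (by enumerating all 360 distinct tours).
Excess = 74 − 72 = 2.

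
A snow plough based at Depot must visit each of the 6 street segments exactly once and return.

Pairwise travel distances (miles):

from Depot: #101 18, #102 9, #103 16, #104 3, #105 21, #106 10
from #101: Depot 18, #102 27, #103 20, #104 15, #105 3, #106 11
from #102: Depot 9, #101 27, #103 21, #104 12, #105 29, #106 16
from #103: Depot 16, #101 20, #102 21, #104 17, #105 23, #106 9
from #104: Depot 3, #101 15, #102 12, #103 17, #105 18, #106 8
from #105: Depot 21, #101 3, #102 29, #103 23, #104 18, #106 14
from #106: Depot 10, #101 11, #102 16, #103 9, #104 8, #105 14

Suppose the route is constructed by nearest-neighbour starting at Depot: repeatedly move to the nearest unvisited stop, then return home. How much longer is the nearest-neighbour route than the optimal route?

The nearest-neighbour route is 7 miles longer than optimal.

Depot: #104=3, #102=9, #106=10, #103=16, #101=18, #105=21 ⇒ #104
#104: #106=8, #102=12, #101=15, #103=17, #105=18 ⇒ #106
#106: #103=9, #101=11, #105=14, #102=16 ⇒ #103
#103: #101=20, #102=21, #105=23 ⇒ #101
#101: #105=3, #102=27 ⇒ #105
#105: #102=29 ⇒ #102
NN route Depot → #104 → #106 → #103 → #101 → #105 → #102 → Depot costs 81.
Optimal: Depot → #102 → #103 → #106 → #101 → #105 → #104 → Depot costs 74 (by enumerating all 360 distinct tours).
Excess = 81 − 74 = 7.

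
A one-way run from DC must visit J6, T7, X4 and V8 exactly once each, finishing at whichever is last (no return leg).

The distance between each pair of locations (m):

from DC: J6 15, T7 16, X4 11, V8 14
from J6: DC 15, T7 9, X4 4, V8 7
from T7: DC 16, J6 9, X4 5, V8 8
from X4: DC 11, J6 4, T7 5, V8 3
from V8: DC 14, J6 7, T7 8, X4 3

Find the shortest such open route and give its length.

There are 4! = 24 possible orderings.
DC - J6 - T7 - X4 - V8: 15+9+5+3 = 32
DC - J6 - T7 - V8 - X4: 15+9+8+3 = 35
DC - J6 - X4 - T7 - V8: 15+4+5+8 = 32
DC - J6 - X4 - V8 - T7: 15+4+3+8 = 30
DC - J6 - V8 - T7 - X4: 15+7+8+5 = 35
DC - J6 - V8 - X4 - T7: 15+7+3+5 = 30
DC - T7 - J6 - X4 - V8: 16+9+4+3 = 32
DC - T7 - J6 - V8 - X4: 16+9+7+3 = 35
DC - T7 - X4 - J6 - V8: 16+5+4+7 = 32
DC - T7 - X4 - V8 - J6: 16+5+3+7 = 31
DC - T7 - V8 - J6 - X4: 16+8+7+4 = 35
DC - T7 - V8 - X4 - J6: 16+8+3+4 = 31
DC - X4 - J6 - T7 - V8: 11+4+9+8 = 32
DC - X4 - J6 - V8 - T7: 11+4+7+8 = 30
… (10 more)
The minimum is 30.
One shortest path: DC → J6 → X4 → V8 → T7.

Shortest open route: 30 m.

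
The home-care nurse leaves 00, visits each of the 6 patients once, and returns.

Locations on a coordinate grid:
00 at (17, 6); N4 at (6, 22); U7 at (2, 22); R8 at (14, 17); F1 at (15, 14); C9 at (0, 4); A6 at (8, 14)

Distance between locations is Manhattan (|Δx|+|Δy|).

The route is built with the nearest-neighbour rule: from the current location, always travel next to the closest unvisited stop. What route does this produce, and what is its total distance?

From 00: distances to unvisited — F1=10, R8=14, A6=17, C9=19, N4=27, U7=31. Nearest is F1 (10).
From F1: distances to unvisited — R8=4, A6=7, N4=17, U7=21, C9=25. Nearest is R8 (4).
From R8: distances to unvisited — A6=9, N4=13, U7=17, C9=27. Nearest is A6 (9).
From A6: distances to unvisited — N4=10, U7=14, C9=18. Nearest is N4 (10).
From N4: distances to unvisited — U7=4, C9=24. Nearest is U7 (4).
From U7: distances to unvisited — C9=20. Nearest is C9 (20).
Return C9→00: 19.
Total = 10 + 4 + 9 + 10 + 4 + 20 + 19 = 76.

Total distance 76 via the nearest-neighbour route 00 → F1 → R8 → A6 → N4 → U7 → C9 → 00.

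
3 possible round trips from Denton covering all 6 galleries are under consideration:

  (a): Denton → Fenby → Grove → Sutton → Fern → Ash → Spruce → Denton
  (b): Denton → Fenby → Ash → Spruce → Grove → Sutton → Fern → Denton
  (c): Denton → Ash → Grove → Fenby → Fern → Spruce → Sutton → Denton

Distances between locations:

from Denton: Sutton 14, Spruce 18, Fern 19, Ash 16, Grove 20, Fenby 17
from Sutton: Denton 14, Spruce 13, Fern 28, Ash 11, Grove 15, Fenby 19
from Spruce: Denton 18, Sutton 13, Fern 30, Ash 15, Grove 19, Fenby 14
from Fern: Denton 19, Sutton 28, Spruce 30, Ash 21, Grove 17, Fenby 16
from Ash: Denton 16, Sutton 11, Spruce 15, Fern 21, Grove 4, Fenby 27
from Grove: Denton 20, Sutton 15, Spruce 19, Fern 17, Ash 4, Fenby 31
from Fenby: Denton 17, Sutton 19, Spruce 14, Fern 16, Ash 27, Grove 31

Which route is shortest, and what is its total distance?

Shortest is (c), total 124.

(a): 17 + 31 + 15 + 28 + 21 + 15 + 18 = 145
(b): 17 + 27 + 15 + 19 + 15 + 28 + 19 = 140
(c): 16 + 4 + 31 + 16 + 30 + 13 + 14 = 124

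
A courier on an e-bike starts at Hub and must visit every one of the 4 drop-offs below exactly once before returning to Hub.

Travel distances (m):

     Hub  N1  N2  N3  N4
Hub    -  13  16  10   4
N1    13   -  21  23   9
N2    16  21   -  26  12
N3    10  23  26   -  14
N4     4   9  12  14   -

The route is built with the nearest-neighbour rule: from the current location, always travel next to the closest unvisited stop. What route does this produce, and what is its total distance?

Total distance 70 m via the nearest-neighbour route Hub → N4 → N1 → N2 → N3 → Hub.

From Hub: distances to unvisited — N4=4, N3=10, N1=13, N2=16. Nearest is N4 (4).
From N4: distances to unvisited — N1=9, N2=12, N3=14. Nearest is N1 (9).
From N1: distances to unvisited — N2=21, N3=23. Nearest is N2 (21).
From N2: distances to unvisited — N3=26. Nearest is N3 (26).
Return N3→Hub: 10.
Total = 4 + 9 + 21 + 26 + 10 = 70.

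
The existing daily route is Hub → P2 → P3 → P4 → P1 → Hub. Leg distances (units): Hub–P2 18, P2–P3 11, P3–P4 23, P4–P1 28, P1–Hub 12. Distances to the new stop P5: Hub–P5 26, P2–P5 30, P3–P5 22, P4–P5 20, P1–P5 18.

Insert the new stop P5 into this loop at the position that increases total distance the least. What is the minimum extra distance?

Insertion cost between consecutive stops i–j is d(i,P5) + d(P5,j) − d(i,j):
  between Hub and P2: 26 + 30 − 18 = 38
  between P2 and P3: 30 + 22 − 11 = 41
  between P3 and P4: 22 + 20 − 23 = 19
  between P4 and P1: 20 + 18 − 28 = 10
  between P1 and Hub: 18 + 26 − 12 = 32
Cheapest insertion is between P4 and P1, adding 10.
New total = 92 + 10 = 102.

+10 — insert P5 between P4 and P1.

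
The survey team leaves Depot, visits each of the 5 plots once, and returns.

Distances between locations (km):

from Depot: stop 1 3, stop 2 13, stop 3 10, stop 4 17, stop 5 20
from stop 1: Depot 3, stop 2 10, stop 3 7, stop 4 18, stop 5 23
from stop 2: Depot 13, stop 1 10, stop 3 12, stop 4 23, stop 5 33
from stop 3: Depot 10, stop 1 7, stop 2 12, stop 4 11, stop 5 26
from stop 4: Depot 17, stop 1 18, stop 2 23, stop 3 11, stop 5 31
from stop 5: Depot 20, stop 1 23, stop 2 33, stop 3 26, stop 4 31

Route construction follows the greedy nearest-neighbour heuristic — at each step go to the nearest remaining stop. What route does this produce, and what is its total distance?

Total distance 97 km via the nearest-neighbour route Depot → stop 1 → stop 3 → stop 4 → stop 2 → stop 5 → Depot.

Depot → [stop 1:3 / stop 3:10 / stop 2:13 / stop 4:17 / stop 5:20] → stop 1 (3)
stop 1 → [stop 3:7 / stop 2:10 / stop 4:18 / stop 5:23] → stop 3 (7)
stop 3 → [stop 4:11 / stop 2:12 / stop 5:26] → stop 4 (11)
stop 4 → [stop 2:23 / stop 5:31] → stop 2 (23)
stop 2 → [stop 5:33] → stop 5 (33)
Return stop 5→Depot: 20.
Total = 3 + 7 + 11 + 23 + 33 + 20 = 97.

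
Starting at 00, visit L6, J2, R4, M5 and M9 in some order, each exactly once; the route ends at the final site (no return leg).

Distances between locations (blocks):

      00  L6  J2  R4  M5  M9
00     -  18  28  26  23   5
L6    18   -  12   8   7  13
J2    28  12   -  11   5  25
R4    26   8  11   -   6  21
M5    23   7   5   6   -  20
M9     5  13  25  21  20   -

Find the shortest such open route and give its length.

There are 5! = 120 possible orderings.
00→L6→J2→R4→M5→M9: 18+12+11+6+20 = 67
00→L6→J2→R4→M9→M5: 18+12+11+21+20 = 82
00→L6→J2→M5→R4→M9: 18+12+5+6+21 = 62
00→L6→J2→M5→M9→R4: 18+12+5+20+21 = 76
00→L6→J2→M9→R4→M5: 18+12+25+21+6 = 82
00→L6→J2→M9→M5→R4: 18+12+25+20+6 = 81
00→L6→R4→J2→M5→M9: 18+8+11+5+20 = 62
00→L6→R4→J2→M9→M5: 18+8+11+25+20 = 82
00→L6→R4→M5→J2→M9: 18+8+6+5+25 = 62
00→L6→R4→M5→M9→J2: 18+8+6+20+25 = 77
00→L6→R4→M9→J2→M5: 18+8+21+25+5 = 77
00→L6→R4→M9→M5→J2: 18+8+21+20+5 = 72
00→L6→M5→J2→R4→M9: 18+7+5+11+21 = 62
00→L6→M5→J2→M9→R4: 18+7+5+25+21 = 76
… (106 more)
00→M9→L6→R4→M5→J2: 5+13+8+6+5 = 37  ← best
The minimum is 37.
One shortest path: 00 → M9 → L6 → R4 → M5 → J2.

37 blocks — the minimum one-way total.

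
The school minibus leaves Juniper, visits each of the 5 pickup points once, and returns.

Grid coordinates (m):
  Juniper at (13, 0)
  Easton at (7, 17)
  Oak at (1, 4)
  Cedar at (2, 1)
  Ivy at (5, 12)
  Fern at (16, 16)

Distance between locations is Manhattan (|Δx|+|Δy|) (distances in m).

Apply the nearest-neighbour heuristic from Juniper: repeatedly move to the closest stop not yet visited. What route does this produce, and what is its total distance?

64 m along Juniper → Cedar → Oak → Ivy → Easton → Fern → Juniper.

Juniper → [Cedar:12 / Oak:16 / Fern:19 / Ivy:20 / Easton:23] → Cedar (12)
Cedar → [Oak:4 / Ivy:14 / Easton:21 / Fern:29] → Oak (4)
Oak → [Ivy:12 / Easton:19 / Fern:27] → Ivy (12)
Ivy → [Easton:7 / Fern:15] → Easton (7)
Easton → [Fern:10] → Fern (10)
Return Fern→Juniper: 19.
Total = 12 + 4 + 12 + 7 + 10 + 19 = 64.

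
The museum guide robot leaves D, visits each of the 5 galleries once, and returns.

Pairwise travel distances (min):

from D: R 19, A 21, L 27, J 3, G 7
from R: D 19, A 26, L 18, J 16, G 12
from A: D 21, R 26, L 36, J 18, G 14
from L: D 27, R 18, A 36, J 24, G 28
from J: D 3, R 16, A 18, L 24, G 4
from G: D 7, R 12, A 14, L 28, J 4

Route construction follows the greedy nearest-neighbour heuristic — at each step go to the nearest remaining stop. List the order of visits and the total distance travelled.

Total distance 94 min via the nearest-neighbour route D → J → G → R → L → A → D.

D → [J:3 / G:7 / R:19 / A:21 / L:27] → J (3)
J → [G:4 / R:16 / A:18 / L:24] → G (4)
G → [R:12 / A:14 / L:28] → R (12)
R → [L:18 / A:26] → L (18)
L → [A:36] → A (36)
Return A→D: 21.
Total = 3 + 4 + 12 + 18 + 36 + 21 = 94.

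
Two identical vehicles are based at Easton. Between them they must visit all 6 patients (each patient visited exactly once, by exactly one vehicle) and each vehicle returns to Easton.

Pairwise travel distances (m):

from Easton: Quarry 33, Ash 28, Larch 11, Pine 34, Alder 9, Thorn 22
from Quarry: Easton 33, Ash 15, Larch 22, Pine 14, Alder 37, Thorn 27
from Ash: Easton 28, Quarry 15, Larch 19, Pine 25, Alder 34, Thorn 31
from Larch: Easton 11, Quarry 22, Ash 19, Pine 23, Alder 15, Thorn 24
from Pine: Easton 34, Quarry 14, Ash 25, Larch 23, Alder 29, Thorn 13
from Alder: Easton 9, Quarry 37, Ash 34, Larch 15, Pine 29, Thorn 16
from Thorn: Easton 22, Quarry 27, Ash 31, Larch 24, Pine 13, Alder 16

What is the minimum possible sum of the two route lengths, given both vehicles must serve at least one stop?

Try each way of splitting the stops between the two vehicles (each non-empty) and, for each split, find the best tour for each vehicle:
  {Quarry} + {Ash, Larch, Pine, Alder, Thorn}: 66 + 93 = 159
  {Ash} + {Quarry, Larch, Pine, Alder, Thorn}: 56 + 85 = 141
  {Quarry, Ash} + {Larch, Pine, Alder, Thorn}: 76 + 72 = 148
  {Larch} + {Quarry, Ash, Pine, Alder, Thorn}: 22 + 95 = 117
  {Quarry, Larch} + {Ash, Pine, Alder, Thorn}: 66 + 91 = 157
  {Ash, Larch} + {Quarry, Pine, Alder, Thorn}: 58 + 85 = 143
  … (31 splits in total)
  {Alder} + {Quarry, Ash, Larch, Pine, Thorn}: 18 + 94 = 112  ← best
Best: vehicle 1 Easton → Alder → Easton = 18; vehicle 2 Easton → Larch → Ash → Quarry → Pine → Thorn → Easton = 94; combined 112.

Minimum combined distance: 112 m.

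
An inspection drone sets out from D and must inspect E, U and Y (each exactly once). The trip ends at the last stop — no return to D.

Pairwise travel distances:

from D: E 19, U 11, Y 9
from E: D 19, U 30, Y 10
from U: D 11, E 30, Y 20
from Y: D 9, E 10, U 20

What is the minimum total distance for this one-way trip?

There are 3! = 6 possible orderings.
D → E → U → Y: 19+30+20 = 69
D → E → Y → U: 19+10+20 = 49
D → U → E → Y: 11+30+10 = 51
D → U → Y → E: 11+20+10 = 41
D → Y → E → U: 9+10+30 = 49
D → Y → U → E: 9+20+30 = 59
The minimum is 41.
One shortest path: D → U → Y → E.

41 — the minimum one-way total.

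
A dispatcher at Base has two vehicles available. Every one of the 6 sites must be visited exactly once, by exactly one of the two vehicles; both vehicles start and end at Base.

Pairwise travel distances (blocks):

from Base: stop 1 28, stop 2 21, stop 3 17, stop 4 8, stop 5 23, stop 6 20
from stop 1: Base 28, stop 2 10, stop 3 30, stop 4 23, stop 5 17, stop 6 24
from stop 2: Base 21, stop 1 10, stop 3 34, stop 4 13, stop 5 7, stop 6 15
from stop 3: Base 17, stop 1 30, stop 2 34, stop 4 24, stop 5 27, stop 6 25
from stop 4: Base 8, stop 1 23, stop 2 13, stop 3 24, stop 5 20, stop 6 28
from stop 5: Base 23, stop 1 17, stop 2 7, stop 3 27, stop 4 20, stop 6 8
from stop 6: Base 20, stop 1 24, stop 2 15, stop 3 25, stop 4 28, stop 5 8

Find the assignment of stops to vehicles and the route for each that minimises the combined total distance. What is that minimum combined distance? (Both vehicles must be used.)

108 blocks — the smallest possible combined total.

There are 2^5 − 1 = 31 ways to divide the 6 stops into two non-empty groups. For each, the best each vehicle can do is its own shortest tour through its group:
  {stop 1} + {stop 2, stop 3, stop 4, stop 5, stop 6}: 56 + 78 = 134
  {stop 2} + {stop 1, stop 3, stop 4, stop 5, stop 6}: 42 + 98 = 140
  {stop 1, stop 2} + {stop 3, stop 4, stop 5, stop 6}: 59 + 78 = 137
  {stop 3} + {stop 1, stop 2, stop 4, stop 5, stop 6}: 34 + 76 = 110
  {stop 1, stop 3} + {stop 2, stop 4, stop 5, stop 6}: 75 + 56 = 131
  {stop 2, stop 3} + {stop 1, stop 4, stop 5, stop 6}: 72 + 76 = 148
  … (31 splits in total)
  {stop 4} + {stop 1, stop 2, stop 3, stop 5, stop 6}: 16 + 92 = 108  ← best
Best: vehicle 1 Base → stop 4 → Base = 16; vehicle 2 Base → stop 3 → stop 1 → stop 2 → stop 5 → stop 6 → Base = 92; combined 108.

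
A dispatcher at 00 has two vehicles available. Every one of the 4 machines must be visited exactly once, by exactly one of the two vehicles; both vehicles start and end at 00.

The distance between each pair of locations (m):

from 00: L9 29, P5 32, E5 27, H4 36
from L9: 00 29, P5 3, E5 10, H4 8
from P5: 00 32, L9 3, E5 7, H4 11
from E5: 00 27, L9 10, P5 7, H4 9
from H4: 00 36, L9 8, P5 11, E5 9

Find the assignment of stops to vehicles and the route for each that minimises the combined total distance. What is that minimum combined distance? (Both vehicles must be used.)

There are 2^3 − 1 = 7 ways to divide the 4 stops into two non-empty groups. For each, the best each vehicle can do is its own shortest tour through its group:
  {L9} + {P5, E5, H4}: 58 + 79 = 137
  {P5} + {L9, E5, H4}: 64 + 73 = 137
  {L9, P5} + {E5, H4}: 64 + 72 = 136
  {E5} + {L9, P5, H4}: 54 + 79 = 133
  {L9, E5} + {P5, H4}: 66 + 79 = 145
  {P5, E5} + {L9, H4}: 66 + 73 = 139
  … (7 splits in total)
Best: vehicle 1 00 → E5 → 00 = 54; vehicle 2 00 → L9 → P5 → H4 → 00 = 79; combined 133.

133 m — the smallest possible combined total.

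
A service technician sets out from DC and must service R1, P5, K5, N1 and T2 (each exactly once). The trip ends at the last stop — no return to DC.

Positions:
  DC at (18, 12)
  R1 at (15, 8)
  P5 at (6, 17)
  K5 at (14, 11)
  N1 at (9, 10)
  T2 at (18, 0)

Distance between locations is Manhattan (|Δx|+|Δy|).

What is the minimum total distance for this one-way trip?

There are 5! = 120 possible orderings.
DC→R1→P5→K5→N1→T2: 7+18+14+6+19 = 64
DC→R1→P5→K5→T2→N1: 7+18+14+15+19 = 73
DC→R1→P5→N1→K5→T2: 7+18+10+6+15 = 56
DC→R1→P5→N1→T2→K5: 7+18+10+19+15 = 69
DC→R1→P5→T2→K5→N1: 7+18+29+15+6 = 75
DC→R1→P5→T2→N1→K5: 7+18+29+19+6 = 79
DC→R1→K5→P5→N1→T2: 7+4+14+10+19 = 54
DC→R1→K5→P5→T2→N1: 7+4+14+29+19 = 73
DC→R1→K5→N1→P5→T2: 7+4+6+10+29 = 56
DC→R1→K5→N1→T2→P5: 7+4+6+19+29 = 65
DC→R1→K5→T2→P5→N1: 7+4+15+29+10 = 65
DC→R1→K5→T2→N1→P5: 7+4+15+19+10 = 55
DC→R1→N1→P5→K5→T2: 7+8+10+14+15 = 54
DC→R1→N1→P5→T2→K5: 7+8+10+29+15 = 69
… (106 more)
DC→T2→R1→K5→N1→P5: 12+11+4+6+10 = 43  ← best
The minimum is 43.
One shortest path: DC → T2 → R1 → K5 → N1 → P5.

43 — the minimum one-way total.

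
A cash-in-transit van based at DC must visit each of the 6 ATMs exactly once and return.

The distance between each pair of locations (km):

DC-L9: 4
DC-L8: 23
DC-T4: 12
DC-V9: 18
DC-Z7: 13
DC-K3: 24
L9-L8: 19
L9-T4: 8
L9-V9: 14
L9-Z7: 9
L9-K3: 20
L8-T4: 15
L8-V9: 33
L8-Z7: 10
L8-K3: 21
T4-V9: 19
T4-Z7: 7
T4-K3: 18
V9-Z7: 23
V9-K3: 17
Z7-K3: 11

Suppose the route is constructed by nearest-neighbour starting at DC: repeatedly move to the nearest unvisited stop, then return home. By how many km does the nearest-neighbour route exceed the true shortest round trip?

DC: L9=4, T4=12, Z7=13, V9=18, L8=23, K3=24 ⇒ L9
L9: T4=8, Z7=9, V9=14, L8=19, K3=20 ⇒ T4
T4: Z7=7, L8=15, K3=18, V9=19 ⇒ Z7
Z7: L8=10, K3=11, V9=23 ⇒ L8
L8: K3=21, V9=33 ⇒ K3
K3: V9=17 ⇒ V9
NN route DC → L9 → T4 → Z7 → L8 → K3 → V9 → DC costs 85.
Optimal: DC → L9 → T4 → L8 → Z7 → K3 → V9 → DC costs 83 (by enumerating all 360 distinct tours).
Excess = 85 − 83 = 2.

Excess over optimum: 2 km.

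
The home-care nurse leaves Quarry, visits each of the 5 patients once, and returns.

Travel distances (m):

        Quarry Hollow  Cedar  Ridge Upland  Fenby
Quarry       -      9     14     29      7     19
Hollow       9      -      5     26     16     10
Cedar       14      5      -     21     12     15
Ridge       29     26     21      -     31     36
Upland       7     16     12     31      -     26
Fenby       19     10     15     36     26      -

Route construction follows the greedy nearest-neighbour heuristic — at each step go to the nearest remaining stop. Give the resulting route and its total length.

From Quarry: distances to unvisited — Upland=7, Hollow=9, Cedar=14, Fenby=19, Ridge=29. Nearest is Upland (7).
From Upland: distances to unvisited — Cedar=12, Hollow=16, Fenby=26, Ridge=31. Nearest is Cedar (12).
From Cedar: distances to unvisited — Hollow=5, Fenby=15, Ridge=21. Nearest is Hollow (5).
From Hollow: distances to unvisited — Fenby=10, Ridge=26. Nearest is Fenby (10).
From Fenby: distances to unvisited — Ridge=36. Nearest is Ridge (36).
Return Ridge→Quarry: 29.
Total = 7 + 12 + 5 + 10 + 36 + 29 = 99.

Total distance 99 m via the nearest-neighbour route Quarry → Upland → Cedar → Hollow → Fenby → Ridge → Quarry.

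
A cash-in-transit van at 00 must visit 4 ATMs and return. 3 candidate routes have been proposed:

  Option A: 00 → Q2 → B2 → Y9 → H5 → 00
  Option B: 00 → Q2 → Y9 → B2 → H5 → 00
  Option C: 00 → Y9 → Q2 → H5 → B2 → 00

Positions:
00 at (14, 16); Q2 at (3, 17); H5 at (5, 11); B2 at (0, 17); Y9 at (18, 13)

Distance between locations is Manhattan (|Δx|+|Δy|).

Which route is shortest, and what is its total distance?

60 — Option C is the shortest.

Option A: 12 + 3 + 22 + 15 + 14 = 66
Option B: 12 + 19 + 22 + 11 + 14 = 78
Option C: 7 + 19 + 8 + 11 + 15 = 60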